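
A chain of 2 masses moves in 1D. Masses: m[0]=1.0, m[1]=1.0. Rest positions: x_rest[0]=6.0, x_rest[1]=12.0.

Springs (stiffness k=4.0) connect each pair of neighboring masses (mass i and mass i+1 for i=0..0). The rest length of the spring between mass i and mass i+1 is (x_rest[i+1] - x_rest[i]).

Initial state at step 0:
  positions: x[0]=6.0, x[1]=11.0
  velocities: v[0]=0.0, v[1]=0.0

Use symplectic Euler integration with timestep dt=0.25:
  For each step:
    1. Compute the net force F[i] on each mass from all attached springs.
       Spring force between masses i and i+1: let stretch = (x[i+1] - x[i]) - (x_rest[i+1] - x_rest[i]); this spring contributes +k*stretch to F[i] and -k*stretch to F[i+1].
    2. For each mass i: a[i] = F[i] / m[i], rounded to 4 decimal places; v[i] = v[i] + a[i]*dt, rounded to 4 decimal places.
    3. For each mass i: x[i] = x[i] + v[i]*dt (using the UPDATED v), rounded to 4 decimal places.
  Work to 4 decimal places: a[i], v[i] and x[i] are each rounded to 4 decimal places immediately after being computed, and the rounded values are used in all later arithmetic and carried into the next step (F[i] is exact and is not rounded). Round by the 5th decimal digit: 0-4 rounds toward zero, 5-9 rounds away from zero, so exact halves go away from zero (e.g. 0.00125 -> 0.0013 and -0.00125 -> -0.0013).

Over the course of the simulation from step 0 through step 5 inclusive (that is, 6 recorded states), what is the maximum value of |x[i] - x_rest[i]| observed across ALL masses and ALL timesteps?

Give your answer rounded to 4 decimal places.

Step 0: x=[6.0000 11.0000] v=[0.0000 0.0000]
Step 1: x=[5.7500 11.2500] v=[-1.0000 1.0000]
Step 2: x=[5.3750 11.6250] v=[-1.5000 1.5000]
Step 3: x=[5.0625 11.9375] v=[-1.2500 1.2500]
Step 4: x=[4.9688 12.0313] v=[-0.3750 0.3750]
Step 5: x=[5.1407 11.8594] v=[0.6875 -0.6875]
Max displacement = 1.0312

Answer: 1.0312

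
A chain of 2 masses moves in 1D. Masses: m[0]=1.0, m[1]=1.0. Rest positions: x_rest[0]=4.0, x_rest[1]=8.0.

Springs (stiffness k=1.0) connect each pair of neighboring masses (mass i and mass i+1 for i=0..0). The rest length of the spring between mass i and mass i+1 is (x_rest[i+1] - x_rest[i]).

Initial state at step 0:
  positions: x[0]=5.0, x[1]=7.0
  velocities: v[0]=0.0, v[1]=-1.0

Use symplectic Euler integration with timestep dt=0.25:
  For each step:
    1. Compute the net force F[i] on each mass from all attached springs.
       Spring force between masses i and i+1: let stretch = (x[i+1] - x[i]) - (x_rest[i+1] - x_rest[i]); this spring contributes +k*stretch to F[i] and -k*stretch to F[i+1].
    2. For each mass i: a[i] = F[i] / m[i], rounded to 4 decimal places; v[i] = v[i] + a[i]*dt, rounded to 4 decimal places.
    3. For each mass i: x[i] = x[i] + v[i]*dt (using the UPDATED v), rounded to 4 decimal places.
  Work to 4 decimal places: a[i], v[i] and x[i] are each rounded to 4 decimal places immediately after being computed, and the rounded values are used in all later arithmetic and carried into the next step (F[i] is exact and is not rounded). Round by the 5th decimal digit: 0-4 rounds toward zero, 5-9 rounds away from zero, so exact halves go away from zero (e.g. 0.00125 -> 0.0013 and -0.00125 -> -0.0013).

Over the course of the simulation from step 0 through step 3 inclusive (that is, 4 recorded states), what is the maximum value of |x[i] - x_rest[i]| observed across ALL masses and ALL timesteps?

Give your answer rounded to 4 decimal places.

Step 0: x=[5.0000 7.0000] v=[0.0000 -1.0000]
Step 1: x=[4.8750 6.8750] v=[-0.5000 -0.5000]
Step 2: x=[4.6250 6.8750] v=[-1.0000 0.0000]
Step 3: x=[4.2656 6.9844] v=[-1.4375 0.4375]
Max displacement = 1.1250

Answer: 1.1250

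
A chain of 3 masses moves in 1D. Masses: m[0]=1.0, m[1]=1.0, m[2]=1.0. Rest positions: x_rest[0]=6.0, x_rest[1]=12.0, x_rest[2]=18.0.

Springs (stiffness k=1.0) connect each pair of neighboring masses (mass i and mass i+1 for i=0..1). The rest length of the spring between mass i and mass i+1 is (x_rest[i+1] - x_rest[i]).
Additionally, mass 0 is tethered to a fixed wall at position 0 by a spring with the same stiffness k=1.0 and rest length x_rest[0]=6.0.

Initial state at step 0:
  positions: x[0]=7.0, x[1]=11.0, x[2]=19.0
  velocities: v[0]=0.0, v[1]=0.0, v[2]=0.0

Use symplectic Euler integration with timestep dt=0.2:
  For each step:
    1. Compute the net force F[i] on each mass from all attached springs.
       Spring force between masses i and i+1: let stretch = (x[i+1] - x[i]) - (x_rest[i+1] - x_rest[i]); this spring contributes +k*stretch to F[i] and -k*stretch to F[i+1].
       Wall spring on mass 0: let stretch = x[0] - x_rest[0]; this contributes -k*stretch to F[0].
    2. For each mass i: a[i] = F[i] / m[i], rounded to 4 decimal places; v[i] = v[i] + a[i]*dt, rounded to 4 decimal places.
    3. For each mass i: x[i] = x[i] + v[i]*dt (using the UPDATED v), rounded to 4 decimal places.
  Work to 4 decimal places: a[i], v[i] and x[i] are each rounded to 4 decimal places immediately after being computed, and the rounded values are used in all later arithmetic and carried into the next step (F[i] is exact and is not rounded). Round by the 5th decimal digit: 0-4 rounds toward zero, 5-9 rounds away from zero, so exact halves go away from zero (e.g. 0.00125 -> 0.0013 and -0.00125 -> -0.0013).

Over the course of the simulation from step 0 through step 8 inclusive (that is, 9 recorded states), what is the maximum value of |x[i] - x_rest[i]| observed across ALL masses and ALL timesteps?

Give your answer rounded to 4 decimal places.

Step 0: x=[7.0000 11.0000 19.0000] v=[0.0000 0.0000 0.0000]
Step 1: x=[6.8800 11.1600 18.9200] v=[-0.6000 0.8000 -0.4000]
Step 2: x=[6.6560 11.4592 18.7696] v=[-1.1200 1.4960 -0.7520]
Step 3: x=[6.3579 11.8587 18.5668] v=[-1.4906 1.9974 -1.0141]
Step 4: x=[6.0255 12.3065 18.3357] v=[-1.6620 2.2389 -1.1557]
Step 5: x=[5.7033 12.7442 18.1034] v=[-1.6109 2.1885 -1.1615]
Step 6: x=[5.4346 13.1146 17.8967] v=[-1.3434 1.8522 -1.0333]
Step 7: x=[5.2557 13.3691 17.7388] v=[-0.8943 1.2726 -0.7897]
Step 8: x=[5.1911 13.4739 17.6461] v=[-0.3228 0.5239 -0.4636]
Max displacement = 1.4739

Answer: 1.4739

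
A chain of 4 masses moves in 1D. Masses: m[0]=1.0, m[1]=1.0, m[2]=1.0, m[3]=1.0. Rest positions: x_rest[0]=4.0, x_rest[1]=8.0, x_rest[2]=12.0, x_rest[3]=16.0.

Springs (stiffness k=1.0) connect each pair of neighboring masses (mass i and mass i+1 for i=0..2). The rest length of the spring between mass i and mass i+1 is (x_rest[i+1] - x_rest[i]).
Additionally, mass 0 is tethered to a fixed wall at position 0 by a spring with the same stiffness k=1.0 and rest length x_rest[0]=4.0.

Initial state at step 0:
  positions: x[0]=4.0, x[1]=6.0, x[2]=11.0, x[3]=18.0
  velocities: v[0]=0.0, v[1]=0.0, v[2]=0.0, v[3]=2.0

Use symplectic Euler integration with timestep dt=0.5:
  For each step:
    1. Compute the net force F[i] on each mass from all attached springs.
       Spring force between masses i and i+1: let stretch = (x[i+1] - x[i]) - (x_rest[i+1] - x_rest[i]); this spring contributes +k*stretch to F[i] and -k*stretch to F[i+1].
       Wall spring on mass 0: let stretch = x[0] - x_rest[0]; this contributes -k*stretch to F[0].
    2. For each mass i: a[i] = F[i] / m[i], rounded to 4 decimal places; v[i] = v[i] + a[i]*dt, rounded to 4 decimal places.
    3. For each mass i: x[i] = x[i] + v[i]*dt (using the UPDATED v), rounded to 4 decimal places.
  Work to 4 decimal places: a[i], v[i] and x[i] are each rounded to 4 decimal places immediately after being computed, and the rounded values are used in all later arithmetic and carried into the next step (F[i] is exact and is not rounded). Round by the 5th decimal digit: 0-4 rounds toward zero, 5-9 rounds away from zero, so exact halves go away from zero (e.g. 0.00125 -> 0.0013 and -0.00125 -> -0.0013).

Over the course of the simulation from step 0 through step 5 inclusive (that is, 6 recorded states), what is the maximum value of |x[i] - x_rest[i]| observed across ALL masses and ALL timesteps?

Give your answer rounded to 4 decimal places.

Answer: 2.5988

Derivation:
Step 0: x=[4.0000 6.0000 11.0000 18.0000] v=[0.0000 0.0000 0.0000 2.0000]
Step 1: x=[3.5000 6.7500 11.5000 18.2500] v=[-1.0000 1.5000 1.0000 0.5000]
Step 2: x=[2.9375 7.8750 12.5000 17.8125] v=[-1.1250 2.2500 2.0000 -0.8750]
Step 3: x=[2.8750 8.9219 13.6719 17.0469] v=[-0.1250 2.0938 2.3438 -1.5313]
Step 4: x=[3.6055 9.6446 14.5001 16.4375] v=[1.4610 1.4454 1.6563 -1.2188]
Step 5: x=[4.9444 10.0714 14.5988 16.3438] v=[2.6778 0.8536 0.1973 -0.1875]
Max displacement = 2.5988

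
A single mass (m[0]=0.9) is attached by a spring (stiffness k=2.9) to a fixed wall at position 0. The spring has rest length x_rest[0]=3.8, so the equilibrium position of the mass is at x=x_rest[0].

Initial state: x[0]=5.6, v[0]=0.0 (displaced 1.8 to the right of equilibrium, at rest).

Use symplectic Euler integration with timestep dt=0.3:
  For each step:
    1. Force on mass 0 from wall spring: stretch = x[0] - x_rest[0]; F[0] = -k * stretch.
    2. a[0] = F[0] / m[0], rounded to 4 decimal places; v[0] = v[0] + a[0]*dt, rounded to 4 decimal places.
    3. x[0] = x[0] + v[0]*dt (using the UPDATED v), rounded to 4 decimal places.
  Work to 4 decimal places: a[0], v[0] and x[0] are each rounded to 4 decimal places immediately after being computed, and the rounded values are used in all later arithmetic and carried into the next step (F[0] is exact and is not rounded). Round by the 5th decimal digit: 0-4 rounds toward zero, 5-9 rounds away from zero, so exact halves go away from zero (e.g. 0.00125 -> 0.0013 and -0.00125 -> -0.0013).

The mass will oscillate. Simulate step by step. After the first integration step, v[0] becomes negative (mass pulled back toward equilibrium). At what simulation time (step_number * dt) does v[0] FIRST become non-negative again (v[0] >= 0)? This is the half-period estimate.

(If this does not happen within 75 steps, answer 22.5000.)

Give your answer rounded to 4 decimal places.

Answer: 1.8000

Derivation:
Step 0: x=[5.6000] v=[0.0000]
Step 1: x=[5.0780] v=[-1.7400]
Step 2: x=[4.1854] v=[-2.9754]
Step 3: x=[3.1810] v=[-3.3479]
Step 4: x=[2.3562] v=[-2.7495]
Step 5: x=[1.9501] v=[-1.3538]
Step 6: x=[2.0804] v=[0.4344]
First v>=0 after going negative at step 6, time=1.8000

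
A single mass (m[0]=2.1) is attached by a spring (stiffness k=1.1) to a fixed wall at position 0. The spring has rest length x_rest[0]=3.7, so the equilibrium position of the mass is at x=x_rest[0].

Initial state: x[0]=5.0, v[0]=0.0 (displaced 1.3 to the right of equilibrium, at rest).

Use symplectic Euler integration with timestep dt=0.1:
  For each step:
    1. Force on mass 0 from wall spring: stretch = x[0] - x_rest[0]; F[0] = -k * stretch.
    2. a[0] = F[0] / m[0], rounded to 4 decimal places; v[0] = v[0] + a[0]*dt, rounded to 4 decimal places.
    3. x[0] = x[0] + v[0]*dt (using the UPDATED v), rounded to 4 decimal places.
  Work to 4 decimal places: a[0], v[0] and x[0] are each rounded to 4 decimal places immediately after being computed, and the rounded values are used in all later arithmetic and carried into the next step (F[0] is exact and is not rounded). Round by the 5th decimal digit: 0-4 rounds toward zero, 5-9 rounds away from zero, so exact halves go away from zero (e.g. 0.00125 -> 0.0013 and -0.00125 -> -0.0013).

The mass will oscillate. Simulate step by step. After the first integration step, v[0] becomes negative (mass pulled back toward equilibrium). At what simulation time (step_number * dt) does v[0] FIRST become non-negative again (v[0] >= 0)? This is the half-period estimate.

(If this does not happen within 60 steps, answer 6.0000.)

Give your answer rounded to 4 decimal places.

Answer: 4.4000

Derivation:
Step 0: x=[5.0000] v=[0.0000]
Step 1: x=[4.9932] v=[-0.0681]
Step 2: x=[4.9796] v=[-0.1358]
Step 3: x=[4.9593] v=[-0.2028]
Step 4: x=[4.9324] v=[-0.2688]
Step 5: x=[4.8991] v=[-0.3334]
Step 6: x=[4.8595] v=[-0.3962]
Step 7: x=[4.8138] v=[-0.4569]
Step 8: x=[4.7623] v=[-0.5152]
Step 9: x=[4.7052] v=[-0.5708]
Step 10: x=[4.6429] v=[-0.6235]
Step 11: x=[4.5756] v=[-0.6729]
Step 12: x=[4.5037] v=[-0.7188]
Step 13: x=[4.4276] v=[-0.7609]
Step 14: x=[4.3477] v=[-0.7990]
Step 15: x=[4.2644] v=[-0.8329]
Step 16: x=[4.1782] v=[-0.8625]
Step 17: x=[4.0894] v=[-0.8876]
Step 18: x=[3.9986] v=[-0.9080]
Step 19: x=[3.9062] v=[-0.9236]
Step 20: x=[3.8128] v=[-0.9344]
Step 21: x=[3.7188] v=[-0.9403]
Step 22: x=[3.6247] v=[-0.9413]
Step 23: x=[3.5310] v=[-0.9374]
Step 24: x=[3.4381] v=[-0.9286]
Step 25: x=[3.3466] v=[-0.9149]
Step 26: x=[3.2570] v=[-0.8964]
Step 27: x=[3.1697] v=[-0.8732]
Step 28: x=[3.0852] v=[-0.8454]
Step 29: x=[3.0039] v=[-0.8132]
Step 30: x=[2.9262] v=[-0.7767]
Step 31: x=[2.8526] v=[-0.7362]
Step 32: x=[2.7834] v=[-0.6918]
Step 33: x=[2.7190] v=[-0.6438]
Step 34: x=[2.6598] v=[-0.5924]
Step 35: x=[2.6060] v=[-0.5379]
Step 36: x=[2.5579] v=[-0.4806]
Step 37: x=[2.5158] v=[-0.4208]
Step 38: x=[2.4799] v=[-0.3588]
Step 39: x=[2.4504] v=[-0.2949]
Step 40: x=[2.4275] v=[-0.2294]
Step 41: x=[2.4112] v=[-0.1628]
Step 42: x=[2.4017] v=[-0.0953]
Step 43: x=[2.3990] v=[-0.0273]
Step 44: x=[2.4031] v=[0.0409]
First v>=0 after going negative at step 44, time=4.4000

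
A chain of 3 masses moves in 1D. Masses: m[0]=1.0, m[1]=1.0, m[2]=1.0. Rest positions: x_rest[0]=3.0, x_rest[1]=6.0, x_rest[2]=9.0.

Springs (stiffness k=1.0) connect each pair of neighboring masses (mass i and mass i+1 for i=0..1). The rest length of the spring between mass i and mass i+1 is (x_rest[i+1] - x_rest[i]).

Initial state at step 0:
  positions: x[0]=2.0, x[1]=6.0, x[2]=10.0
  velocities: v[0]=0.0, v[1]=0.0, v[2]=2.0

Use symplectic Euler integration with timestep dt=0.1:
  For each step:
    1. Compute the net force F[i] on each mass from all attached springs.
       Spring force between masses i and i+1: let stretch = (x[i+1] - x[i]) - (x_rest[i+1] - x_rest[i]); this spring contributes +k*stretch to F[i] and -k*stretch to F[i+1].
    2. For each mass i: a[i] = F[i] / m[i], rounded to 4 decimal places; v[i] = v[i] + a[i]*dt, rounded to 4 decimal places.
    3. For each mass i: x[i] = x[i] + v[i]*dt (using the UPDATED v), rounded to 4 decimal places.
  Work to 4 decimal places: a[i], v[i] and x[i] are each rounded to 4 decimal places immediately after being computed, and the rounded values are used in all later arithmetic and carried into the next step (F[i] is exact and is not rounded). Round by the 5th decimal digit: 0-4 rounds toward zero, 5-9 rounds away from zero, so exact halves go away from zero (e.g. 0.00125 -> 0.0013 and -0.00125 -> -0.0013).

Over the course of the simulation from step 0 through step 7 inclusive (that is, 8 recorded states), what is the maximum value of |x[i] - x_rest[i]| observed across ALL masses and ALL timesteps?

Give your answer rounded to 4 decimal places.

Answer: 2.0253

Derivation:
Step 0: x=[2.0000 6.0000 10.0000] v=[0.0000 0.0000 2.0000]
Step 1: x=[2.0100 6.0000 10.1900] v=[0.1000 0.0000 1.9000]
Step 2: x=[2.0299 6.0020 10.3681] v=[0.1990 0.0200 1.7810]
Step 3: x=[2.0595 6.0079 10.5325] v=[0.2962 0.0594 1.6444]
Step 4: x=[2.0986 6.0196 10.6817] v=[0.3910 0.1170 1.4919]
Step 5: x=[2.1469 6.0387 10.8143] v=[0.4831 0.1911 1.3257]
Step 6: x=[2.2041 6.0667 10.9291] v=[0.5723 0.2795 1.1481]
Step 7: x=[2.2700 6.1047 11.0253] v=[0.6586 0.3795 0.9619]
Max displacement = 2.0253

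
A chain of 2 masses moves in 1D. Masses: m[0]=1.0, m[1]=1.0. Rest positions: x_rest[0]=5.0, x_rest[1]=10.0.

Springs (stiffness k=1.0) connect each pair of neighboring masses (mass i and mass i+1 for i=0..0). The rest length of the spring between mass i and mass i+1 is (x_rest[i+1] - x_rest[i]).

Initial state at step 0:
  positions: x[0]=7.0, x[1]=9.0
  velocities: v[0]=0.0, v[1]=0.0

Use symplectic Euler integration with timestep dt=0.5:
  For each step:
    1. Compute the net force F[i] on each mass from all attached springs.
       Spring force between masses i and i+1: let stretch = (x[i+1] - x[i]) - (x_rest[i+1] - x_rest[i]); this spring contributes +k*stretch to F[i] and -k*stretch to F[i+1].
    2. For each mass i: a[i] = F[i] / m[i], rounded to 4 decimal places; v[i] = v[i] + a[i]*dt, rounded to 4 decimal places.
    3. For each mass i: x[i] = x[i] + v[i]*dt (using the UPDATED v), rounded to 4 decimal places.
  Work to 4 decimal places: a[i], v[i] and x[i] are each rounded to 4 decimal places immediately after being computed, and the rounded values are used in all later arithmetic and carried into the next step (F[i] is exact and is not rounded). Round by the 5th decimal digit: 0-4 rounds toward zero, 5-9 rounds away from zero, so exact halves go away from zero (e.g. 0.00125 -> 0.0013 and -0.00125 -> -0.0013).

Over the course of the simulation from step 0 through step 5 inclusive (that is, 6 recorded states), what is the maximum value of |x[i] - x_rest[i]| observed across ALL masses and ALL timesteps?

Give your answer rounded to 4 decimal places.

Step 0: x=[7.0000 9.0000] v=[0.0000 0.0000]
Step 1: x=[6.2500 9.7500] v=[-1.5000 1.5000]
Step 2: x=[5.1250 10.8750] v=[-2.2500 2.2500]
Step 3: x=[4.1875 11.8125] v=[-1.8750 1.8750]
Step 4: x=[3.9063 12.0938] v=[-0.5625 0.5625]
Step 5: x=[4.4220 11.5782] v=[1.0313 -1.0313]
Max displacement = 2.0938

Answer: 2.0938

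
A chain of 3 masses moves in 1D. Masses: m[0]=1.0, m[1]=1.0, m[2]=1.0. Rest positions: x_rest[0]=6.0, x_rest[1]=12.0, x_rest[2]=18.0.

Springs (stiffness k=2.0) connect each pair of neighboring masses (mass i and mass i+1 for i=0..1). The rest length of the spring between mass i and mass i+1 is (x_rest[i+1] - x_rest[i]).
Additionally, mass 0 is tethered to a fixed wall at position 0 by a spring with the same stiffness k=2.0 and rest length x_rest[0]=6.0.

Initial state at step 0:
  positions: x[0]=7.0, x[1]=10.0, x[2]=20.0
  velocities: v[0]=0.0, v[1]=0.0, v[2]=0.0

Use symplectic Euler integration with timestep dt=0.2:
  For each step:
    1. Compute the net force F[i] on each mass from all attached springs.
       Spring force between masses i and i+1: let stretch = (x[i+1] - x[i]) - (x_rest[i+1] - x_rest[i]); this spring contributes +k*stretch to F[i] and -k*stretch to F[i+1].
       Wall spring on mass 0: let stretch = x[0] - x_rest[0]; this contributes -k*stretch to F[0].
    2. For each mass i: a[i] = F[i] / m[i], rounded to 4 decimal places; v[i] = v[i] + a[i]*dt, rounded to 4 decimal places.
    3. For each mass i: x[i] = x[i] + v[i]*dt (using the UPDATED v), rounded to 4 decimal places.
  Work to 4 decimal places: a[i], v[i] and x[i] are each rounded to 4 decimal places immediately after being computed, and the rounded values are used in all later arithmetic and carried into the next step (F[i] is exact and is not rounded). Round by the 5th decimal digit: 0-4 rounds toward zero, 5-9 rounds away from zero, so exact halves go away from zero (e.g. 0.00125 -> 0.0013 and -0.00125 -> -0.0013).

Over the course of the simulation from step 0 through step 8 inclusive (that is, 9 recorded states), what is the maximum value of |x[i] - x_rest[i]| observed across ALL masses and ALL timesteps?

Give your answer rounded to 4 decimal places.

Answer: 2.5254

Derivation:
Step 0: x=[7.0000 10.0000 20.0000] v=[0.0000 0.0000 0.0000]
Step 1: x=[6.6800 10.5600 19.6800] v=[-1.6000 2.8000 -1.6000]
Step 2: x=[6.1360 11.5392 19.1104] v=[-2.7200 4.8960 -2.8480]
Step 3: x=[5.5334 12.6918 18.4151] v=[-3.0131 5.7632 -3.4765]
Step 4: x=[5.0608 13.7296 17.7419] v=[-2.3631 5.1892 -3.3658]
Step 5: x=[4.8768 14.3949 17.2278] v=[-0.9199 3.3266 -2.5707]
Step 6: x=[5.0641 14.5254 16.9670] v=[0.9366 0.6525 -1.3039]
Step 7: x=[5.6032 14.0943 16.9909] v=[2.6955 -2.1554 0.1195]
Step 8: x=[6.3733 13.2157 17.2631] v=[3.8507 -4.3932 1.3609]
Max displacement = 2.5254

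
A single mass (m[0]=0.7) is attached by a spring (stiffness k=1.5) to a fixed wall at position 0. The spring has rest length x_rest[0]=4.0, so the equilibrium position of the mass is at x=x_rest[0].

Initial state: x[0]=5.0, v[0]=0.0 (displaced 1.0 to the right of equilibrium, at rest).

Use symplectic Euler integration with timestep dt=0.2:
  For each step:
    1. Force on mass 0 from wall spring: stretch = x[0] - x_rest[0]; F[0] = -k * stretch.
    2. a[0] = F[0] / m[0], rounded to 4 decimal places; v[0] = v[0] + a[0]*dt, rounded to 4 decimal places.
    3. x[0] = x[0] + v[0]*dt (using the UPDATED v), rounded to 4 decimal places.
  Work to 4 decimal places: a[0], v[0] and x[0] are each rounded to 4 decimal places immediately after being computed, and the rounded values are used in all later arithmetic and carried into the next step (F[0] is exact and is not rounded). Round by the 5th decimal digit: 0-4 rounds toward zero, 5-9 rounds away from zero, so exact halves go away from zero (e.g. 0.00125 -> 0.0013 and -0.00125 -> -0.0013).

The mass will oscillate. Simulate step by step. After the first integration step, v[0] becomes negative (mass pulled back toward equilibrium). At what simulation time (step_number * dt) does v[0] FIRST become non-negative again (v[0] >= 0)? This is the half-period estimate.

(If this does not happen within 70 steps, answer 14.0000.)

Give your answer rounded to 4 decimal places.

Answer: 2.2000

Derivation:
Step 0: x=[5.0000] v=[0.0000]
Step 1: x=[4.9143] v=[-0.4286]
Step 2: x=[4.7502] v=[-0.8204]
Step 3: x=[4.5218] v=[-1.1419]
Step 4: x=[4.2487] v=[-1.3655]
Step 5: x=[3.9543] v=[-1.4721]
Step 6: x=[3.6638] v=[-1.4525]
Step 7: x=[3.4021] v=[-1.3084]
Step 8: x=[3.1917] v=[-1.0522]
Step 9: x=[3.0505] v=[-0.7058]
Step 10: x=[2.9907] v=[-0.2989]
Step 11: x=[3.0174] v=[0.1337]
First v>=0 after going negative at step 11, time=2.2000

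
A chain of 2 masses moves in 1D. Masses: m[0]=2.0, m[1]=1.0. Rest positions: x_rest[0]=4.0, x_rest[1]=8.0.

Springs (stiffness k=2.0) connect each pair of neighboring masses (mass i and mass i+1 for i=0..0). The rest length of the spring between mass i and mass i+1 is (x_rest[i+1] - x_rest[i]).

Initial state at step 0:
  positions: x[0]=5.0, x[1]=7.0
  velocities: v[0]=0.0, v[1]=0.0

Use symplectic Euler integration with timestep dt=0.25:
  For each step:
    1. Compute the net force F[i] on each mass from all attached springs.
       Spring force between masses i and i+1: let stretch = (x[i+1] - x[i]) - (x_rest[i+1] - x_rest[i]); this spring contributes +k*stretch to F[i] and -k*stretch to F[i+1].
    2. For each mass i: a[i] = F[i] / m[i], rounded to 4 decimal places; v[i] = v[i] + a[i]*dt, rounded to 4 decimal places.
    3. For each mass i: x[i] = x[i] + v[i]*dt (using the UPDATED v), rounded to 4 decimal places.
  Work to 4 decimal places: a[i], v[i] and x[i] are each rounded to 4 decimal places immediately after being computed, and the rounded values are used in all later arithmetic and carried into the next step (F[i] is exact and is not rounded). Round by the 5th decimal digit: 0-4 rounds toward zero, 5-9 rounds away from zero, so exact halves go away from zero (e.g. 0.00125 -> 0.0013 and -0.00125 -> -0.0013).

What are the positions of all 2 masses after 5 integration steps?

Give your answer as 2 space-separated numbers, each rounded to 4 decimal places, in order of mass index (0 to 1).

Answer: 3.8295 9.3410

Derivation:
Step 0: x=[5.0000 7.0000] v=[0.0000 0.0000]
Step 1: x=[4.8750 7.2500] v=[-0.5000 1.0000]
Step 2: x=[4.6484 7.7031] v=[-0.9063 1.8125]
Step 3: x=[4.3628 8.2744] v=[-1.1426 2.2852]
Step 4: x=[4.0716 8.8568] v=[-1.1647 2.3294]
Step 5: x=[3.8295 9.3410] v=[-0.9684 1.9368]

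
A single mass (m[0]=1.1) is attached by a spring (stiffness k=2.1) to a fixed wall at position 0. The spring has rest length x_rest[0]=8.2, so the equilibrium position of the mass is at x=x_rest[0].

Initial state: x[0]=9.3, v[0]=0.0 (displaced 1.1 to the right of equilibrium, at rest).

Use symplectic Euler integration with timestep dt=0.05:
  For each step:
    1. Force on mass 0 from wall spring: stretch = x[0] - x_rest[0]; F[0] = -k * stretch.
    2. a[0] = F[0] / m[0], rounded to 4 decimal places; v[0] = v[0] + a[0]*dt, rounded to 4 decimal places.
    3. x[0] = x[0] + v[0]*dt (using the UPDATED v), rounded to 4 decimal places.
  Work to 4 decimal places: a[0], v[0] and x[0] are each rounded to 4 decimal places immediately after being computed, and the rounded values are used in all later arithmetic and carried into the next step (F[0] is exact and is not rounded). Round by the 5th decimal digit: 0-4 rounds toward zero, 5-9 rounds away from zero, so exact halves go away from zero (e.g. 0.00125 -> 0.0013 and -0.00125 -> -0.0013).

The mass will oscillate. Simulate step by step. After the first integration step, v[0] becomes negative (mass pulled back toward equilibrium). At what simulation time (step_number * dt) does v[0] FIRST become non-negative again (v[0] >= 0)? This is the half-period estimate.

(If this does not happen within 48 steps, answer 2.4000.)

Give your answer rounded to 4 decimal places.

Answer: 2.3000

Derivation:
Step 0: x=[9.3000] v=[0.0000]
Step 1: x=[9.2948] v=[-0.1050]
Step 2: x=[9.2843] v=[-0.2095]
Step 3: x=[9.2687] v=[-0.3130]
Step 4: x=[9.2480] v=[-0.4150]
Step 5: x=[9.2223] v=[-0.5150]
Step 6: x=[9.1917] v=[-0.6126]
Step 7: x=[9.1563] v=[-0.7073]
Step 8: x=[9.1164] v=[-0.7986]
Step 9: x=[9.0721] v=[-0.8861]
Step 10: x=[9.0236] v=[-0.9693]
Step 11: x=[8.9712] v=[-1.0479]
Step 12: x=[8.9151] v=[-1.1215]
Step 13: x=[8.8556] v=[-1.1898]
Step 14: x=[8.7930] v=[-1.2524]
Step 15: x=[8.7276] v=[-1.3090]
Step 16: x=[8.6596] v=[-1.3594]
Step 17: x=[8.5894] v=[-1.4033]
Step 18: x=[8.5174] v=[-1.4405]
Step 19: x=[8.4439] v=[-1.4708]
Step 20: x=[8.3692] v=[-1.4941]
Step 21: x=[8.2937] v=[-1.5103]
Step 22: x=[8.2177] v=[-1.5192]
Step 23: x=[8.1417] v=[-1.5209]
Step 24: x=[8.0659] v=[-1.5153]
Step 25: x=[7.9908] v=[-1.5025]
Step 26: x=[7.9167] v=[-1.4825]
Step 27: x=[7.8439] v=[-1.4555]
Step 28: x=[7.7728] v=[-1.4215]
Step 29: x=[7.7038] v=[-1.3807]
Step 30: x=[7.6371] v=[-1.3333]
Step 31: x=[7.5731] v=[-1.2796]
Step 32: x=[7.5121] v=[-1.2198]
Step 33: x=[7.4544] v=[-1.1541]
Step 34: x=[7.4003] v=[-1.0829]
Step 35: x=[7.3500] v=[-1.0066]
Step 36: x=[7.3037] v=[-0.9255]
Step 37: x=[7.2617] v=[-0.8399]
Step 38: x=[7.2242] v=[-0.7503]
Step 39: x=[7.1913] v=[-0.6572]
Step 40: x=[7.1633] v=[-0.5609]
Step 41: x=[7.1402] v=[-0.4619]
Step 42: x=[7.1222] v=[-0.3607]
Step 43: x=[7.1093] v=[-0.2578]
Step 44: x=[7.1016] v=[-0.1537]
Step 45: x=[7.0992] v=[-0.0489]
Step 46: x=[7.1020] v=[0.0562]
First v>=0 after going negative at step 46, time=2.3000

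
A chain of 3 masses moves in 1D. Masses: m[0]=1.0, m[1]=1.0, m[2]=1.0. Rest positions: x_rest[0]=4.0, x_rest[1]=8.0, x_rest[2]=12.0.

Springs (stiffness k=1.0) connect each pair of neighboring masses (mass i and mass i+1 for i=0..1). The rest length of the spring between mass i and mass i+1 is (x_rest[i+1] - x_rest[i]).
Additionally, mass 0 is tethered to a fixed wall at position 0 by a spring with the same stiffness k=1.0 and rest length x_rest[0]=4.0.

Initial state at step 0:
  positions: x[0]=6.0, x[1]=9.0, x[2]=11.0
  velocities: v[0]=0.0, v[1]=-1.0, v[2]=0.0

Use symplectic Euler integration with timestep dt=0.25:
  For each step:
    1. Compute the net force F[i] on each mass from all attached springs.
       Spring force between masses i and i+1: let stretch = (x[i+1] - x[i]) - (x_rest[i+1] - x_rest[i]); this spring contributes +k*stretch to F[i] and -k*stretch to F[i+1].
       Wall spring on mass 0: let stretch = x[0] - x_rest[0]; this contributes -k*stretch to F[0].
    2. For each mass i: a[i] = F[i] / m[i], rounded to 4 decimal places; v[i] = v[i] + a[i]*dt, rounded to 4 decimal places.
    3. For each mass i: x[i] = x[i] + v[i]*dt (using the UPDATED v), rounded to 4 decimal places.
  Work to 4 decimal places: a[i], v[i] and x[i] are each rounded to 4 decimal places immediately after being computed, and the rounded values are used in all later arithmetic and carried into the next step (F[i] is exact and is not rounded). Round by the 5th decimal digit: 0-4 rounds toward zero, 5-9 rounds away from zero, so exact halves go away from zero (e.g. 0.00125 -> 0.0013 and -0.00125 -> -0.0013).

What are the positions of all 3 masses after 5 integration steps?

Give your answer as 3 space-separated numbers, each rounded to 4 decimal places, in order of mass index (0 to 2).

Step 0: x=[6.0000 9.0000 11.0000] v=[0.0000 -1.0000 0.0000]
Step 1: x=[5.8125 8.6875 11.1250] v=[-0.7500 -1.2500 0.5000]
Step 2: x=[5.4414 8.3477 11.3477] v=[-1.4844 -1.3594 0.8906]
Step 3: x=[4.9119 8.0137 11.6329] v=[-2.1182 -1.3360 1.1406]
Step 4: x=[4.2692 7.7120 11.9419] v=[-2.5707 -1.2067 1.2358]
Step 5: x=[3.5749 7.4595 12.2365] v=[-2.7773 -1.0099 1.1783]

Answer: 3.5749 7.4595 12.2365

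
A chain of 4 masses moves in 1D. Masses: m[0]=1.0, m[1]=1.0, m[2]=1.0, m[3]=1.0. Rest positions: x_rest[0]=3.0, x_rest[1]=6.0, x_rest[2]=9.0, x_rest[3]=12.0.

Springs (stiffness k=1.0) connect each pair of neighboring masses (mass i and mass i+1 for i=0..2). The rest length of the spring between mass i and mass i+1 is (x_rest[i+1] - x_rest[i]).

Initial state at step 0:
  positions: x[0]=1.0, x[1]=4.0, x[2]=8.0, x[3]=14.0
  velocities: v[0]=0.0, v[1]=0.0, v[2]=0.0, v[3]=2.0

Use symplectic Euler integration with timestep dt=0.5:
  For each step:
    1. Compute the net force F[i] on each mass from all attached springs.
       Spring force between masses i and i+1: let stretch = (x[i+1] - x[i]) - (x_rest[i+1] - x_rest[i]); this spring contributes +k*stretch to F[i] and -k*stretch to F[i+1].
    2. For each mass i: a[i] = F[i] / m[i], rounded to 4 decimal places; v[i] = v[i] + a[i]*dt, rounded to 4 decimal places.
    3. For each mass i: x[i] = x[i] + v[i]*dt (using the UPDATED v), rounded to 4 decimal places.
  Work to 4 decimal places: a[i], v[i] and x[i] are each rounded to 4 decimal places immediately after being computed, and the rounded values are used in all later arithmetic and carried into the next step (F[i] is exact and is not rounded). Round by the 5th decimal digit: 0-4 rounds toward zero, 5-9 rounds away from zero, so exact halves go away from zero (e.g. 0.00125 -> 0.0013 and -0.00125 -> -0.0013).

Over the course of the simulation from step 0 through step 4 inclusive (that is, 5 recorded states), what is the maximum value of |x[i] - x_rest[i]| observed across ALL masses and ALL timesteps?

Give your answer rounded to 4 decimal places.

Step 0: x=[1.0000 4.0000 8.0000 14.0000] v=[0.0000 0.0000 0.0000 2.0000]
Step 1: x=[1.0000 4.2500 8.5000 14.2500] v=[0.0000 0.5000 1.0000 0.5000]
Step 2: x=[1.0625 4.7500 9.3750 13.8125] v=[0.1250 1.0000 1.7500 -0.8750]
Step 3: x=[1.2969 5.4844 10.2032 13.0156] v=[0.4688 1.4688 1.6563 -1.5938]
Step 4: x=[1.8282 6.3517 10.5548 12.2656] v=[1.0626 1.7345 0.7031 -1.5000]
Max displacement = 2.2500

Answer: 2.2500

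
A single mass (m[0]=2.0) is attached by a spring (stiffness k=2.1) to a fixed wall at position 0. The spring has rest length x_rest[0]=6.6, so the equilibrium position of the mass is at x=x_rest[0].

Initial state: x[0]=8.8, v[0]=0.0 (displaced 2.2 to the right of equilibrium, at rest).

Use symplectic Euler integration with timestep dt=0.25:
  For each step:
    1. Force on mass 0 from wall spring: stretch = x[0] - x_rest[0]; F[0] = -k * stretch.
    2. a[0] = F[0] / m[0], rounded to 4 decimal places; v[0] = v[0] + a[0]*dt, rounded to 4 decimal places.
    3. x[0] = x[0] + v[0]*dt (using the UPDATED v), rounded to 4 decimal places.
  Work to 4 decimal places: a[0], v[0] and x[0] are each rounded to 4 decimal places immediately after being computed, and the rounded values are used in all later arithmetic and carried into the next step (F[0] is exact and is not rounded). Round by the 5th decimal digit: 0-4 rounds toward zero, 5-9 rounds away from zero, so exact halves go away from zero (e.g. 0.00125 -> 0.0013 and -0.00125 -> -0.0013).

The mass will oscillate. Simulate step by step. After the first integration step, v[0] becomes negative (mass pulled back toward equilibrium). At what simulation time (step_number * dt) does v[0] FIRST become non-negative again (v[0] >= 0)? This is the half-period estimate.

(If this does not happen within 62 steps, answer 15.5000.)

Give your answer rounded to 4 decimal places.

Step 0: x=[8.8000] v=[0.0000]
Step 1: x=[8.6556] v=[-0.5775]
Step 2: x=[8.3763] v=[-1.1171]
Step 3: x=[7.9805] v=[-1.5834]
Step 4: x=[7.4941] v=[-1.9458]
Step 5: x=[6.9490] v=[-2.1805]
Step 6: x=[6.3810] v=[-2.2721]
Step 7: x=[5.8274] v=[-2.2146]
Step 8: x=[5.3245] v=[-2.0118]
Step 9: x=[4.9053] v=[-1.6770]
Step 10: x=[4.5973] v=[-1.2322]
Step 11: x=[4.4207] v=[-0.7065]
Step 12: x=[4.3871] v=[-0.1344]
Step 13: x=[4.4987] v=[0.4465]
First v>=0 after going negative at step 13, time=3.2500

Answer: 3.2500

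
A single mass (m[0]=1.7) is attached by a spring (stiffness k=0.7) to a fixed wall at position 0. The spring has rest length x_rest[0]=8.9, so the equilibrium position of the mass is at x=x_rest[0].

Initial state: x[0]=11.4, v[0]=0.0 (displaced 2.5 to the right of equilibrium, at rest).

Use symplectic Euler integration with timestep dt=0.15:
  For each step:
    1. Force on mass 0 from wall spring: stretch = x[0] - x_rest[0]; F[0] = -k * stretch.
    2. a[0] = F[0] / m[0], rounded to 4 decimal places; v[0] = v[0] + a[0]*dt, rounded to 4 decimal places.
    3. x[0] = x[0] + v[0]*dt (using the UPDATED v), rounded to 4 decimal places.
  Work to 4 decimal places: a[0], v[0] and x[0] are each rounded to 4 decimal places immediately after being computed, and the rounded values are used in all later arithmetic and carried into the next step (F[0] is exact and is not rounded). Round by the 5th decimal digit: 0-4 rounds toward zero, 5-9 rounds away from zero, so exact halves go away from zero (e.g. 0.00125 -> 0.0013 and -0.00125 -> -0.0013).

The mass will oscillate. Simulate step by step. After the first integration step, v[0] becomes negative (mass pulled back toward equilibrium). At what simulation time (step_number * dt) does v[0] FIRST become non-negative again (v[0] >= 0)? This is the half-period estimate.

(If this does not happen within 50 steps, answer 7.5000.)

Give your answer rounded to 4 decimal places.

Step 0: x=[11.4000] v=[0.0000]
Step 1: x=[11.3768] v=[-0.1544]
Step 2: x=[11.3307] v=[-0.3074]
Step 3: x=[11.2621] v=[-0.4575]
Step 4: x=[11.1716] v=[-0.6034]
Step 5: x=[11.0600] v=[-0.7437]
Step 6: x=[10.9284] v=[-0.8771]
Step 7: x=[10.7780] v=[-1.0024]
Step 8: x=[10.6102] v=[-1.1184]
Step 9: x=[10.4266] v=[-1.2240]
Step 10: x=[10.2289] v=[-1.3183]
Step 11: x=[10.0188] v=[-1.4004]
Step 12: x=[9.7984] v=[-1.4695]
Step 13: x=[9.5697] v=[-1.5250]
Step 14: x=[9.3347] v=[-1.5664]
Step 15: x=[9.0957] v=[-1.5933]
Step 16: x=[8.8549] v=[-1.6054]
Step 17: x=[8.6145] v=[-1.6026]
Step 18: x=[8.3768] v=[-1.5850]
Step 19: x=[8.1439] v=[-1.5527]
Step 20: x=[7.9180] v=[-1.5060]
Step 21: x=[7.7012] v=[-1.4453]
Step 22: x=[7.4955] v=[-1.3713]
Step 23: x=[7.3028] v=[-1.2846]
Step 24: x=[7.1249] v=[-1.1859]
Step 25: x=[6.9635] v=[-1.0763]
Step 26: x=[6.8200] v=[-0.9567]
Step 27: x=[6.6958] v=[-0.8282]
Step 28: x=[6.5920] v=[-0.6921]
Step 29: x=[6.5096] v=[-0.5495]
Step 30: x=[6.4493] v=[-0.4019]
Step 31: x=[6.4117] v=[-0.2505]
Step 32: x=[6.3972] v=[-0.0968]
Step 33: x=[6.4059] v=[0.0578]
First v>=0 after going negative at step 33, time=4.9500

Answer: 4.9500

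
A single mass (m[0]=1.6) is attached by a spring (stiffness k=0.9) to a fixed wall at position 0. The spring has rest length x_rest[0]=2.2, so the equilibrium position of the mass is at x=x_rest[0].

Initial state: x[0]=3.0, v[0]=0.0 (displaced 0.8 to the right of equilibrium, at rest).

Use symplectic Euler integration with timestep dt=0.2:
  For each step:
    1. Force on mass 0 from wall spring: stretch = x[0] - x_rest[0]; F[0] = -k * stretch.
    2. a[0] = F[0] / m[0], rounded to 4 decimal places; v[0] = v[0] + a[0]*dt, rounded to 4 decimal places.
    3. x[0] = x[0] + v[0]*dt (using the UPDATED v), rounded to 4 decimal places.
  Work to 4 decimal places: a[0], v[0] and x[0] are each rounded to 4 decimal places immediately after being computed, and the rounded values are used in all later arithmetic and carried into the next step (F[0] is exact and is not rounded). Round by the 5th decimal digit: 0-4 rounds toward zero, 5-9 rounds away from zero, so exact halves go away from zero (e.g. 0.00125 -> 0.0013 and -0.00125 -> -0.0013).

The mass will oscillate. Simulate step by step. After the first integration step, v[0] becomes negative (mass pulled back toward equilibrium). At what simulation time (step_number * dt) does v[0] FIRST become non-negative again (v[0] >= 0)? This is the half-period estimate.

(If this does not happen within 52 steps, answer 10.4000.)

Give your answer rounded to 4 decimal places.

Answer: 4.2000

Derivation:
Step 0: x=[3.0000] v=[0.0000]
Step 1: x=[2.9820] v=[-0.0900]
Step 2: x=[2.9464] v=[-0.1780]
Step 3: x=[2.8940] v=[-0.2620]
Step 4: x=[2.8260] v=[-0.3401]
Step 5: x=[2.7439] v=[-0.4105]
Step 6: x=[2.6496] v=[-0.4717]
Step 7: x=[2.5451] v=[-0.5223]
Step 8: x=[2.4329] v=[-0.5611]
Step 9: x=[2.3154] v=[-0.5873]
Step 10: x=[2.1953] v=[-0.6003]
Step 11: x=[2.0753] v=[-0.5998]
Step 12: x=[1.9581] v=[-0.5858]
Step 13: x=[1.8464] v=[-0.5586]
Step 14: x=[1.7426] v=[-0.5188]
Step 15: x=[1.6491] v=[-0.4673]
Step 16: x=[1.5680] v=[-0.4053]
Step 17: x=[1.5012] v=[-0.3342]
Step 18: x=[1.4501] v=[-0.2556]
Step 19: x=[1.4159] v=[-0.1712]
Step 20: x=[1.3993] v=[-0.0830]
Step 21: x=[1.4007] v=[0.0071]
First v>=0 after going negative at step 21, time=4.2000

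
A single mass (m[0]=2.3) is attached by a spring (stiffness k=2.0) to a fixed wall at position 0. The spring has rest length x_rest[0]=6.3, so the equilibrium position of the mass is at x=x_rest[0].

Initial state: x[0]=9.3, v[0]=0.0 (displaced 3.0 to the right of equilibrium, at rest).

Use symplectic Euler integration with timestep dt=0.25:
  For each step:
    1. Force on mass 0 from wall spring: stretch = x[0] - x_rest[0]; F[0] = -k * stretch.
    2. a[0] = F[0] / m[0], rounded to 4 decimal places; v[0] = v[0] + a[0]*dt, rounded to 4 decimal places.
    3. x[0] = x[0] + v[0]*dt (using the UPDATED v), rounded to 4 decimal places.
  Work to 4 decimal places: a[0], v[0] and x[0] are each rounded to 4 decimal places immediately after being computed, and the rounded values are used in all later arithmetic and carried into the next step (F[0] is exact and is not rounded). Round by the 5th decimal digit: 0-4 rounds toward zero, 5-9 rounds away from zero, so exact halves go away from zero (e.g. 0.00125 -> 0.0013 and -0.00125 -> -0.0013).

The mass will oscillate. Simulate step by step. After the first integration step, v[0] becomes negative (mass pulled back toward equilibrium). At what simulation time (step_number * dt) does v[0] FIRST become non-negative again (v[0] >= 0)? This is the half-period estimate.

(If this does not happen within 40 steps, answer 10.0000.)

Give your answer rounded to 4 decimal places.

Step 0: x=[9.3000] v=[0.0000]
Step 1: x=[9.1370] v=[-0.6522]
Step 2: x=[8.8198] v=[-1.2690]
Step 3: x=[8.3656] v=[-1.8168]
Step 4: x=[7.7991] v=[-2.2659]
Step 5: x=[7.1512] v=[-2.5918]
Step 6: x=[6.4570] v=[-2.7769]
Step 7: x=[5.7543] v=[-2.8110]
Step 8: x=[5.0812] v=[-2.6924]
Step 9: x=[4.4743] v=[-2.4275]
Step 10: x=[3.9667] v=[-2.0306]
Step 11: x=[3.5859] v=[-1.5234]
Step 12: x=[3.3526] v=[-0.9334]
Step 13: x=[3.2794] v=[-0.2927]
Step 14: x=[3.3704] v=[0.3640]
First v>=0 after going negative at step 14, time=3.5000

Answer: 3.5000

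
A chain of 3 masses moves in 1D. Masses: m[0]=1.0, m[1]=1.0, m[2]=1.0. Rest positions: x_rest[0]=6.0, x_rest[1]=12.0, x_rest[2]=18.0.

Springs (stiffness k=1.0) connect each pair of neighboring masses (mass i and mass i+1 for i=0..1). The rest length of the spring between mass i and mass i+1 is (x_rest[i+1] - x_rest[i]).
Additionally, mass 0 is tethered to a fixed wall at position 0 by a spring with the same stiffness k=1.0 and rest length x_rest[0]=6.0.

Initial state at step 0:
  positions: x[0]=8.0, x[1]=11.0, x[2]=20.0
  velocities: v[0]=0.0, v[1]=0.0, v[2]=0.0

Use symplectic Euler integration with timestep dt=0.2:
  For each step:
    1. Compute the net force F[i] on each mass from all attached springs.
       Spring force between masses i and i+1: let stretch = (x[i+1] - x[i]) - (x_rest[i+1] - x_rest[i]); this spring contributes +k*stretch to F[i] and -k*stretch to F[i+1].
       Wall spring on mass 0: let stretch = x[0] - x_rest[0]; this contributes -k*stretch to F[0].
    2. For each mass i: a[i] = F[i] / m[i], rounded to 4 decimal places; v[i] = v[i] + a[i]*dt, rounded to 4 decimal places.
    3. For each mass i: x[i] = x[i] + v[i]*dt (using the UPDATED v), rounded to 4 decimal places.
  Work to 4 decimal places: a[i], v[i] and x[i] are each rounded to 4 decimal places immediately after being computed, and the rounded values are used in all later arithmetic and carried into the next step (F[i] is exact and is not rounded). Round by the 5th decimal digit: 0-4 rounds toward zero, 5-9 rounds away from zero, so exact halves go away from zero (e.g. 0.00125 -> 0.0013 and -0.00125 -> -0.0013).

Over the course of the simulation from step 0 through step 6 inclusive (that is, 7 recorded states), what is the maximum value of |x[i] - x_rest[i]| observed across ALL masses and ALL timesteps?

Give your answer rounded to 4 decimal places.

Answer: 2.1259

Derivation:
Step 0: x=[8.0000 11.0000 20.0000] v=[0.0000 0.0000 0.0000]
Step 1: x=[7.8000 11.2400 19.8800] v=[-1.0000 1.2000 -0.6000]
Step 2: x=[7.4256 11.6880 19.6544] v=[-1.8720 2.2400 -1.1280]
Step 3: x=[6.9247 12.2842 19.3501] v=[-2.5046 2.9808 -1.5213]
Step 4: x=[6.3612 12.9486 19.0032] v=[-2.8176 3.3221 -1.7345]
Step 5: x=[5.8067 13.5917 18.6541] v=[-2.7724 3.2155 -1.7454]
Step 6: x=[5.3314 14.1259 18.3425] v=[-2.3767 2.6710 -1.5579]
Max displacement = 2.1259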